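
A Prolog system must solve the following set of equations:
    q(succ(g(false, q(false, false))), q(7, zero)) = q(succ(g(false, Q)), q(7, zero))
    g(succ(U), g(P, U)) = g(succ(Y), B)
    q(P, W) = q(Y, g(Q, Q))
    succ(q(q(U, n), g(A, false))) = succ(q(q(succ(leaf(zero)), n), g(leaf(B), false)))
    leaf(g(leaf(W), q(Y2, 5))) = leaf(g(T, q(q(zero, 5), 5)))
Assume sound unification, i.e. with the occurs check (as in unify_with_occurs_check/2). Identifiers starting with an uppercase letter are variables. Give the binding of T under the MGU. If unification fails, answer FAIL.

leaf(g(q(false, false), q(false, false)))

Decompose q/2: succ(g(false, q(false, false))) = succ(g(false, Q)),  q(7, zero) = q(7, zero).
Decompose succ/1: g(false, q(false, false)) = g(false, Q).
Decompose g/2: false = false,  q(false, false) = Q.
Delete trivial equation false = false.
Bind Q := q(false, false); substituting into the one remaining equation that mentions Q gives: q(P, W) = q(Y, g(q(false, false), q(false, false))).
Delete trivial equation q(7, zero) = q(7, zero).
Decompose g/2: succ(U) = succ(Y),  g(P, U) = B.
Decompose succ/1: U = Y.
Bind U := Y; substituting into the 2 remaining equations that mention U gives: g(P, Y) = B,  succ(q(q(Y, n), g(A, false))) = succ(q(q(succ(leaf(zero)), n), g(leaf(B), false))).
Bind B := g(P, Y); substituting into the one remaining equation that mentions B gives: succ(q(q(Y, n), g(A, false))) = succ(q(q(succ(leaf(zero)), n), g(leaf(g(P, Y)), false))).
Decompose q/2: P = Y,  W = g(q(false, false), q(false, false)).
Bind P := Y; substituting into the one remaining equation that mentions P gives: succ(q(q(Y, n), g(A, false))) = succ(q(q(succ(leaf(zero)), n), g(leaf(g(Y, Y)), false))). Substituting into the earlier binding gives B := g(Y, Y).
Bind W := g(q(false, false), q(false, false)); substituting into the one remaining equation that mentions W gives: leaf(g(leaf(g(q(false, false), q(false, false))), q(Y2, 5))) = leaf(g(T, q(q(zero, 5), 5))).
Decompose succ/1: q(q(Y, n), g(A, false)) = q(q(succ(leaf(zero)), n), g(leaf(g(Y, Y)), false)).
Decompose q/2: q(Y, n) = q(succ(leaf(zero)), n),  g(A, false) = g(leaf(g(Y, Y)), false).
Decompose q/2: Y = succ(leaf(zero)),  n = n.
Bind Y := succ(leaf(zero)); substituting into the one remaining equation that mentions Y gives: g(A, false) = g(leaf(g(succ(leaf(zero)), succ(leaf(zero)))), false). Substituting into the earlier bindings gives U := succ(leaf(zero)), B := g(succ(leaf(zero)), succ(leaf(zero))), P := succ(leaf(zero)).
Delete trivial equation n = n.
Decompose g/2: A = leaf(g(succ(leaf(zero)), succ(leaf(zero)))),  false = false.
Bind A := leaf(g(succ(leaf(zero)), succ(leaf(zero)))); no other remaining equation mentions A.
Delete trivial equation false = false.
Decompose leaf/1: g(leaf(g(q(false, false), q(false, false))), q(Y2, 5)) = g(T, q(q(zero, 5), 5)).
Decompose g/2: leaf(g(q(false, false), q(false, false))) = T,  q(Y2, 5) = q(q(zero, 5), 5).
Bind T := leaf(g(q(false, false), q(false, false))); no other remaining equation mentions T.
Decompose q/2: Y2 = q(zero, 5),  5 = 5.
Bind Y2 := q(zero, 5); no other remaining equation mentions Y2.
Delete trivial equation 5 = 5.
MGU = { Q -> q(false, false), U -> succ(leaf(zero)), B -> g(succ(leaf(zero)), succ(leaf(zero))), P -> succ(leaf(zero)), W -> g(q(false, false), q(false, false)), Y -> succ(leaf(zero)), A -> leaf(g(succ(leaf(zero)), succ(leaf(zero)))), T -> leaf(g(q(false, false), q(false, false))), Y2 -> q(zero, 5) }, so T -> leaf(g(q(false, false), q(false, false))).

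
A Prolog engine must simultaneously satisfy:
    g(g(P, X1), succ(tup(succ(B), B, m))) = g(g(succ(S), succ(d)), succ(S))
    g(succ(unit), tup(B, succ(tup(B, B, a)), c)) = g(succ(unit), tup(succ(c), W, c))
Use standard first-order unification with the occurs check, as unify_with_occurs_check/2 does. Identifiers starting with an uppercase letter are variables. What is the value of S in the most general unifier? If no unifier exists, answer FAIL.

Decompose g/2: g(P, X1) = g(succ(S), succ(d)),  succ(tup(succ(B), B, m)) = succ(S).
Decompose g/2: P = succ(S),  X1 = succ(d).
Bind P := succ(S); no other remaining equation mentions P.
Bind X1 := succ(d); no other remaining equation mentions X1.
Decompose succ/1: tup(succ(B), B, m) = S.
Bind S := tup(succ(B), B, m); no other remaining equation mentions S. Substituting into the earlier binding gives P := succ(tup(succ(B), B, m)).
Decompose g/2: succ(unit) = succ(unit),  tup(B, succ(tup(B, B, a)), c) = tup(succ(c), W, c).
Delete trivial equation succ(unit) = succ(unit).
Decompose tup/3: B = succ(c),  succ(tup(B, B, a)) = W,  c = c.
Bind B := succ(c); substituting into the one remaining equation that mentions B gives: succ(tup(succ(c), succ(c), a)) = W. Substituting into the earlier bindings gives P := succ(tup(succ(succ(c)), succ(c), m)), S := tup(succ(succ(c)), succ(c), m).
Bind W := succ(tup(succ(c), succ(c), a)); no other remaining equation mentions W.
Delete trivial equation c = c.
MGU = { P -> succ(tup(succ(succ(c)), succ(c), m)), X1 -> succ(d), S -> tup(succ(succ(c)), succ(c), m), B -> succ(c), W -> succ(tup(succ(c), succ(c), a)) }, so S -> tup(succ(succ(c)), succ(c), m).

tup(succ(succ(c)), succ(c), m)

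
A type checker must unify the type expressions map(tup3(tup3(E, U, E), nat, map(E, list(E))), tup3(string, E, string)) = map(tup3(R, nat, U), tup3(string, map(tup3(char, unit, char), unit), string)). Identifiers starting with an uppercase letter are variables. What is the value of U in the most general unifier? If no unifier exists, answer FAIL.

Decompose map/2: tup3(tup3(E, U, E), nat, map(E, list(E))) = tup3(R, nat, U),  tup3(string, E, string) = tup3(string, map(tup3(char, unit, char), unit), string).
Decompose tup3/3: tup3(E, U, E) = R,  nat = nat,  map(E, list(E)) = U.
Bind R := tup3(E, U, E); no other remaining equation mentions R.
Delete trivial equation nat = nat.
Bind U := map(E, list(E)); no other remaining equation mentions U. Substituting into the earlier binding gives R := tup3(E, map(E, list(E)), E).
Decompose tup3/3: string = string,  E = map(tup3(char, unit, char), unit),  string = string.
Delete trivial equation string = string.
Bind E := map(tup3(char, unit, char), unit); no other remaining equation mentions E. Substituting into the earlier bindings gives R := tup3(map(tup3(char, unit, char), unit), map(map(tup3(char, unit, char), unit), list(map(tup3(char, unit, char), unit))), map(tup3(char, unit, char), unit)), U := map(map(tup3(char, unit, char), unit), list(map(tup3(char, unit, char), unit))).
Delete trivial equation string = string.
MGU = { R -> tup3(map(tup3(char, unit, char), unit), map(map(tup3(char, unit, char), unit), list(map(tup3(char, unit, char), unit))), map(tup3(char, unit, char), unit)), U -> map(map(tup3(char, unit, char), unit), list(map(tup3(char, unit, char), unit))), E -> map(tup3(char, unit, char), unit) }, so U -> map(map(tup3(char, unit, char), unit), list(map(tup3(char, unit, char), unit))).

map(map(tup3(char, unit, char), unit), list(map(tup3(char, unit, char), unit)))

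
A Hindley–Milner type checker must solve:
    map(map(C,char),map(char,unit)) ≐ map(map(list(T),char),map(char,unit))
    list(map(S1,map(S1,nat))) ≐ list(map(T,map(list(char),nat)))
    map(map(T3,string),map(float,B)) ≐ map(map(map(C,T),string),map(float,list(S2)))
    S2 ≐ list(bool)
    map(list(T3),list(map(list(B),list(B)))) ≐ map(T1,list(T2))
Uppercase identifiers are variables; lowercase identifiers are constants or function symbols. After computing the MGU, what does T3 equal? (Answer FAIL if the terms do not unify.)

map(list(list(char)),list(char))

Decompose map/2: map(C,char) ≐ map(list(T),char),  map(char,unit) ≐ map(char,unit).
Decompose map/2: C ≐ list(T),  char ≐ char.
Bind C := list(T); substituting into the one remaining equation that mentions C gives: map(map(T3,string),map(float,B)) ≐ map(map(map(list(T),T),string),map(float,list(S2))).
Delete trivial equation char ≐ char.
Delete trivial equation map(char,unit) ≐ map(char,unit).
Decompose list/1: map(S1,map(S1,nat)) ≐ map(T,map(list(char),nat)).
Decompose map/2: S1 ≐ T,  map(S1,nat) ≐ map(list(char),nat).
Bind S1 := T; substituting into the one remaining equation that mentions S1 gives: map(T,nat) ≐ map(list(char),nat).
Decompose map/2: T ≐ list(char),  nat ≐ nat.
Bind T := list(char); substituting into the one remaining equation that mentions T gives: map(map(T3,string),map(float,B)) ≐ map(map(map(list(list(char)),list(char)),string),map(float,list(S2))). Substituting into the earlier bindings gives C := list(list(char)), S1 := list(char).
Delete trivial equation nat ≐ nat.
Decompose map/2: map(T3,string) ≐ map(map(list(list(char)),list(char)),string),  map(float,B) ≐ map(float,list(S2)).
Decompose map/2: T3 ≐ map(list(list(char)),list(char)),  string ≐ string.
Bind T3 := map(list(list(char)),list(char)); substituting into the one remaining equation that mentions T3 gives: map(list(map(list(list(char)),list(char))),list(map(list(B),list(B)))) ≐ map(T1,list(T2)).
Delete trivial equation string ≐ string.
Decompose map/2: float ≐ float,  B ≐ list(S2).
Delete trivial equation float ≐ float.
Bind B := list(S2); substituting into the one remaining equation that mentions B gives: map(list(map(list(list(char)),list(char))),list(map(list(list(S2)),list(list(S2))))) ≐ map(T1,list(T2)).
Bind S2 := list(bool); substituting into the remaining equation gives: map(list(map(list(list(char)),list(char))),list(map(list(list(list(bool))),list(list(list(bool)))))) ≐ map(T1,list(T2)). Substituting into the earlier binding gives B := list(list(bool)).
Decompose map/2: list(map(list(list(char)),list(char))) ≐ T1,  list(map(list(list(list(bool))),list(list(list(bool))))) ≐ list(T2).
Bind T1 := list(map(list(list(char)),list(char))); no other remaining equation mentions T1.
Decompose list/1: map(list(list(list(bool))),list(list(list(bool)))) ≐ T2.
Bind T2 := map(list(list(list(bool))),list(list(list(bool)))).
MGU = { C ↦ list(list(char)), S1 ↦ list(char), T ↦ list(char), T3 ↦ map(list(list(char)),list(char)), B ↦ list(list(bool)), S2 ↦ list(bool), T1 ↦ list(map(list(list(char)),list(char))), T2 ↦ map(list(list(list(bool))),list(list(list(bool)))) }, so T3 ↦ map(list(list(char)),list(char)).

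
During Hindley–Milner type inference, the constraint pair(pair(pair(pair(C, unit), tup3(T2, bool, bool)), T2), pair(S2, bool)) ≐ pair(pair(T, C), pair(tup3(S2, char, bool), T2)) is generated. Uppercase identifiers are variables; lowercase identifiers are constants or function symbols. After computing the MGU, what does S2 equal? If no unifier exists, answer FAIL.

Decompose pair/2: pair(pair(pair(C, unit), tup3(T2, bool, bool)), T2) ≐ pair(T, C),  pair(S2, bool) ≐ pair(tup3(S2, char, bool), T2).
Decompose pair/2: pair(pair(C, unit), tup3(T2, bool, bool)) ≐ T,  T2 ≐ C.
Bind T := pair(pair(C, unit), tup3(T2, bool, bool)); no other remaining equation mentions T.
Bind T2 := C; substituting into the remaining equation gives: pair(S2, bool) ≐ pair(tup3(S2, char, bool), C). Substituting into the earlier binding gives T := pair(pair(C, unit), tup3(C, bool, bool)).
Decompose pair/2: S2 ≐ tup3(S2, char, bool),  bool ≐ C.
Occurs check fails: S2 occurs in tup3(S2, char, bool); the equation S2 ≐ tup3(S2, char, bool) has no finite solution.

FAIL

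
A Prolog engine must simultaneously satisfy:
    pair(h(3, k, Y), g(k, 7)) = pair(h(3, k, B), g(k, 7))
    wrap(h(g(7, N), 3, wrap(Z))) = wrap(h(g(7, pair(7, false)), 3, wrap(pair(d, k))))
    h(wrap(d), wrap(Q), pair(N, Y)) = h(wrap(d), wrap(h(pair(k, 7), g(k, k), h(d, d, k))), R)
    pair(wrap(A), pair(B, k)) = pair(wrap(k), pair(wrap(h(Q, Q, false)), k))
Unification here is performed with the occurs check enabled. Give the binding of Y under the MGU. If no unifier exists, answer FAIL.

wrap(h(h(pair(k, 7), g(k, k), h(d, d, k)), h(pair(k, 7), g(k, k), h(d, d, k)), false))

Decompose pair/2: h(3, k, Y) = h(3, k, B),  g(k, 7) = g(k, 7).
Decompose h/3: 3 = 3,  k = k,  Y = B.
Delete trivial equation 3 = 3.
Delete trivial equation k = k.
Bind Y := B; substituting into the one remaining equation that mentions Y gives: h(wrap(d), wrap(Q), pair(N, B)) = h(wrap(d), wrap(h(pair(k, 7), g(k, k), h(d, d, k))), R).
Delete trivial equation g(k, 7) = g(k, 7).
Decompose wrap/1: h(g(7, N), 3, wrap(Z)) = h(g(7, pair(7, false)), 3, wrap(pair(d, k))).
Decompose h/3: g(7, N) = g(7, pair(7, false)),  3 = 3,  wrap(Z) = wrap(pair(d, k)).
Decompose g/2: 7 = 7,  N = pair(7, false).
Delete trivial equation 7 = 7.
Bind N := pair(7, false); substituting into the one remaining equation that mentions N gives: h(wrap(d), wrap(Q), pair(pair(7, false), B)) = h(wrap(d), wrap(h(pair(k, 7), g(k, k), h(d, d, k))), R).
Delete trivial equation 3 = 3.
Decompose wrap/1: Z = pair(d, k).
Bind Z := pair(d, k); no other remaining equation mentions Z.
Decompose h/3: wrap(d) = wrap(d),  wrap(Q) = wrap(h(pair(k, 7), g(k, k), h(d, d, k))),  pair(pair(7, false), B) = R.
Delete trivial equation wrap(d) = wrap(d).
Decompose wrap/1: Q = h(pair(k, 7), g(k, k), h(d, d, k)).
Bind Q := h(pair(k, 7), g(k, k), h(d, d, k)); substituting into the one remaining equation that mentions Q gives: pair(wrap(A), pair(B, k)) = pair(wrap(k), pair(wrap(h(h(pair(k, 7), g(k, k), h(d, d, k)), h(pair(k, 7), g(k, k), h(d, d, k)), false)), k)).
Bind R := pair(pair(7, false), B); no other remaining equation mentions R.
Decompose pair/2: wrap(A) = wrap(k),  pair(B, k) = pair(wrap(h(h(pair(k, 7), g(k, k), h(d, d, k)), h(pair(k, 7), g(k, k), h(d, d, k)), false)), k).
Decompose wrap/1: A = k.
Bind A := k; no other remaining equation mentions A.
Decompose pair/2: B = wrap(h(h(pair(k, 7), g(k, k), h(d, d, k)), h(pair(k, 7), g(k, k), h(d, d, k)), false)),  k = k.
Bind B := wrap(h(h(pair(k, 7), g(k, k), h(d, d, k)), h(pair(k, 7), g(k, k), h(d, d, k)), false)); no other remaining equation mentions B. Substituting into the earlier bindings gives Y := wrap(h(h(pair(k, 7), g(k, k), h(d, d, k)), h(pair(k, 7), g(k, k), h(d, d, k)), false)), R := pair(pair(7, false), wrap(h(h(pair(k, 7), g(k, k), h(d, d, k)), h(pair(k, 7), g(k, k), h(d, d, k)), false))).
Delete trivial equation k = k.
MGU = { Y = wrap(h(h(pair(k, 7), g(k, k), h(d, d, k)), h(pair(k, 7), g(k, k), h(d, d, k)), false)), N = pair(7, false), Z = pair(d, k), Q = h(pair(k, 7), g(k, k), h(d, d, k)), R = pair(pair(7, false), wrap(h(h(pair(k, 7), g(k, k), h(d, d, k)), h(pair(k, 7), g(k, k), h(d, d, k)), false))), A = k, B = wrap(h(h(pair(k, 7), g(k, k), h(d, d, k)), h(pair(k, 7), g(k, k), h(d, d, k)), false)) }, so Y = wrap(h(h(pair(k, 7), g(k, k), h(d, d, k)), h(pair(k, 7), g(k, k), h(d, d, k)), false)).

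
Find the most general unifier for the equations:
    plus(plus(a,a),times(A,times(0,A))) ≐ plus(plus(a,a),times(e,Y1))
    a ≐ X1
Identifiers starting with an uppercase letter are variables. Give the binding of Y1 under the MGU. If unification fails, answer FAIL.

times(0,e)

Decompose plus/2: plus(a,a) ≐ plus(a,a),  times(A,times(0,A)) ≐ times(e,Y1).
Delete trivial equation plus(a,a) ≐ plus(a,a).
Decompose times/2: A ≐ e,  times(0,A) ≐ Y1.
Bind A := e; substituting into the one remaining equation that mentions A gives: times(0,e) ≐ Y1.
Bind Y1 := times(0,e); no other remaining equation mentions Y1.
Bind X1 := a.
MGU = { A ↦ e, Y1 ↦ times(0,e), X1 ↦ a }, so Y1 ↦ times(0,e).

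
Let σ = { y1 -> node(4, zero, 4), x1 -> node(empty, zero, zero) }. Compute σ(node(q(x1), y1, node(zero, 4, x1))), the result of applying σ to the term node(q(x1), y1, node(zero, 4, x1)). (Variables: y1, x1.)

node(q(node(empty, zero, zero)), node(4, zero, 4), node(zero, 4, node(empty, zero, zero)))

Replace each occurrence of y1 with node(4, zero, 4).
Replace each occurrence of x1 with node(empty, zero, zero).
Result: node(q(node(empty, zero, zero)), node(4, zero, 4), node(zero, 4, node(empty, zero, zero))).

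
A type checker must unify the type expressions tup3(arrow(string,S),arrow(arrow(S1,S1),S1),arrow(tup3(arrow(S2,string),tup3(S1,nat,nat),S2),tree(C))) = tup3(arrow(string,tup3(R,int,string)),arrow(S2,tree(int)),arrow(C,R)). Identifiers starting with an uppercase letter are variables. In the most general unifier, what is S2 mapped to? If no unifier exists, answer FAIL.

arrow(tree(int),tree(int))

Decompose tup3/3: arrow(string,S) = arrow(string,tup3(R,int,string)),  arrow(arrow(S1,S1),S1) = arrow(S2,tree(int)),  arrow(tup3(arrow(S2,string),tup3(S1,nat,nat),S2),tree(C)) = arrow(C,R).
Decompose arrow/2: string = string,  S = tup3(R,int,string).
Delete trivial equation string = string.
Bind S := tup3(R,int,string); no other remaining equation mentions S.
Decompose arrow/2: arrow(S1,S1) = S2,  S1 = tree(int).
Bind S2 := arrow(S1,S1); substituting into the one remaining equation that mentions S2 gives: arrow(tup3(arrow(arrow(S1,S1),string),tup3(S1,nat,nat),arrow(S1,S1)),tree(C)) = arrow(C,R).
Bind S1 := tree(int); substituting into the remaining equation gives: arrow(tup3(arrow(arrow(tree(int),tree(int)),string),tup3(tree(int),nat,nat),arrow(tree(int),tree(int))),tree(C)) = arrow(C,R). Substituting into the earlier binding gives S2 := arrow(tree(int),tree(int)).
Decompose arrow/2: tup3(arrow(arrow(tree(int),tree(int)),string),tup3(tree(int),nat,nat),arrow(tree(int),tree(int))) = C,  tree(C) = R.
Bind C := tup3(arrow(arrow(tree(int),tree(int)),string),tup3(tree(int),nat,nat),arrow(tree(int),tree(int))); substituting into the remaining equation gives: tree(tup3(arrow(arrow(tree(int),tree(int)),string),tup3(tree(int),nat,nat),arrow(tree(int),tree(int)))) = R.
Bind R := tree(tup3(arrow(arrow(tree(int),tree(int)),string),tup3(tree(int),nat,nat),arrow(tree(int),tree(int)))). Substituting into the earlier binding gives S := tup3(tree(tup3(arrow(arrow(tree(int),tree(int)),string),tup3(tree(int),nat,nat),arrow(tree(int),tree(int)))),int,string).
MGU = { S ↦ tup3(tree(tup3(arrow(arrow(tree(int),tree(int)),string),tup3(tree(int),nat,nat),arrow(tree(int),tree(int)))),int,string), S2 ↦ arrow(tree(int),tree(int)), S1 ↦ tree(int), C ↦ tup3(arrow(arrow(tree(int),tree(int)),string),tup3(tree(int),nat,nat),arrow(tree(int),tree(int))), R ↦ tree(tup3(arrow(arrow(tree(int),tree(int)),string),tup3(tree(int),nat,nat),arrow(tree(int),tree(int)))) }, so S2 ↦ arrow(tree(int),tree(int)).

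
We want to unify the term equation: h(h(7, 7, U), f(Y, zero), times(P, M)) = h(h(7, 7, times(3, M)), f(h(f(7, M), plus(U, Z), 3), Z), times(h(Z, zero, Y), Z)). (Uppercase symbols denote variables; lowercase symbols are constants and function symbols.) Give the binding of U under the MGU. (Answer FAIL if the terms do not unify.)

times(3, zero)

Decompose h/3: h(7, 7, U) = h(7, 7, times(3, M)),  f(Y, zero) = f(h(f(7, M), plus(U, Z), 3), Z),  times(P, M) = times(h(Z, zero, Y), Z).
Decompose h/3: 7 = 7,  7 = 7,  U = times(3, M).
Delete trivial equation 7 = 7.
Delete trivial equation 7 = 7.
Bind U := times(3, M); substituting into the one remaining equation that mentions U gives: f(Y, zero) = f(h(f(7, M), plus(times(3, M), Z), 3), Z).
Decompose f/2: Y = h(f(7, M), plus(times(3, M), Z), 3),  zero = Z.
Bind Y := h(f(7, M), plus(times(3, M), Z), 3); substituting into the one remaining equation that mentions Y gives: times(P, M) = times(h(Z, zero, h(f(7, M), plus(times(3, M), Z), 3)), Z).
Bind Z := zero; substituting into the remaining equation gives: times(P, M) = times(h(zero, zero, h(f(7, M), plus(times(3, M), zero), 3)), zero). Substituting into the earlier binding gives Y := h(f(7, M), plus(times(3, M), zero), 3).
Decompose times/2: P = h(zero, zero, h(f(7, M), plus(times(3, M), zero), 3)),  M = zero.
Bind P := h(zero, zero, h(f(7, M), plus(times(3, M), zero), 3)); no other remaining equation mentions P.
Bind M := zero. Substituting into the earlier bindings gives U := times(3, zero), Y := h(f(7, zero), plus(times(3, zero), zero), 3), P := h(zero, zero, h(f(7, zero), plus(times(3, zero), zero), 3)).
MGU = { U ↦ times(3, zero), Y ↦ h(f(7, zero), plus(times(3, zero), zero), 3), Z ↦ zero, P ↦ h(zero, zero, h(f(7, zero), plus(times(3, zero), zero), 3)), M ↦ zero }, so U ↦ times(3, zero).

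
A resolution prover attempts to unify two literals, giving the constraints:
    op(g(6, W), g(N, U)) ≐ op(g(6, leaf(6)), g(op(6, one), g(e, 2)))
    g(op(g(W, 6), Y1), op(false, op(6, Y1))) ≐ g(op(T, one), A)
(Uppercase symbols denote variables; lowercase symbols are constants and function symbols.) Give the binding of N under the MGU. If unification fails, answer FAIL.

Decompose op/2: g(6, W) ≐ g(6, leaf(6)),  g(N, U) ≐ g(op(6, one), g(e, 2)).
Decompose g/2: 6 ≐ 6,  W ≐ leaf(6).
Delete trivial equation 6 ≐ 6.
Bind W := leaf(6); substituting into the one remaining equation that mentions W gives: g(op(g(leaf(6), 6), Y1), op(false, op(6, Y1))) ≐ g(op(T, one), A).
Decompose g/2: N ≐ op(6, one),  U ≐ g(e, 2).
Bind N := op(6, one); no other remaining equation mentions N.
Bind U := g(e, 2); no other remaining equation mentions U.
Decompose g/2: op(g(leaf(6), 6), Y1) ≐ op(T, one),  op(false, op(6, Y1)) ≐ A.
Decompose op/2: g(leaf(6), 6) ≐ T,  Y1 ≐ one.
Bind T := g(leaf(6), 6); no other remaining equation mentions T.
Bind Y1 := one; substituting into the remaining equation gives: op(false, op(6, one)) ≐ A.
Bind A := op(false, op(6, one)).
MGU = { W := leaf(6), N := op(6, one), U := g(e, 2), T := g(leaf(6), 6), Y1 := one, A := op(false, op(6, one)) }, so N := op(6, one).

op(6, one)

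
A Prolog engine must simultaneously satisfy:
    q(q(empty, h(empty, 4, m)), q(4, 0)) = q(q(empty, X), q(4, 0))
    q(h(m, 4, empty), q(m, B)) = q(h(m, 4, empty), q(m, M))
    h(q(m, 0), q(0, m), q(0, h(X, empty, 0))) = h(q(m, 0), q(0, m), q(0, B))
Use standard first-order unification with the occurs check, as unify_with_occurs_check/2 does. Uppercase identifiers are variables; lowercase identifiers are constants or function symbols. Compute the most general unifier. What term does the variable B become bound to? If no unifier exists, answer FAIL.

Decompose q/2: q(empty, h(empty, 4, m)) = q(empty, X),  q(4, 0) = q(4, 0).
Decompose q/2: empty = empty,  h(empty, 4, m) = X.
Delete trivial equation empty = empty.
Bind X := h(empty, 4, m); substituting into the one remaining equation that mentions X gives: h(q(m, 0), q(0, m), q(0, h(h(empty, 4, m), empty, 0))) = h(q(m, 0), q(0, m), q(0, B)).
Delete trivial equation q(4, 0) = q(4, 0).
Decompose q/2: h(m, 4, empty) = h(m, 4, empty),  q(m, B) = q(m, M).
Delete trivial equation h(m, 4, empty) = h(m, 4, empty).
Decompose q/2: m = m,  B = M.
Delete trivial equation m = m.
Bind B := M; substituting into the remaining equation gives: h(q(m, 0), q(0, m), q(0, h(h(empty, 4, m), empty, 0))) = h(q(m, 0), q(0, m), q(0, M)).
Decompose h/3: q(m, 0) = q(m, 0),  q(0, m) = q(0, m),  q(0, h(h(empty, 4, m), empty, 0)) = q(0, M).
Delete trivial equation q(m, 0) = q(m, 0).
Delete trivial equation q(0, m) = q(0, m).
Decompose q/2: 0 = 0,  h(h(empty, 4, m), empty, 0) = M.
Delete trivial equation 0 = 0.
Bind M := h(h(empty, 4, m), empty, 0). Substituting into the earlier binding gives B := h(h(empty, 4, m), empty, 0).
MGU = { X ↦ h(empty, 4, m), B ↦ h(h(empty, 4, m), empty, 0), M ↦ h(h(empty, 4, m), empty, 0) }, so B ↦ h(h(empty, 4, m), empty, 0).

h(h(empty, 4, m), empty, 0)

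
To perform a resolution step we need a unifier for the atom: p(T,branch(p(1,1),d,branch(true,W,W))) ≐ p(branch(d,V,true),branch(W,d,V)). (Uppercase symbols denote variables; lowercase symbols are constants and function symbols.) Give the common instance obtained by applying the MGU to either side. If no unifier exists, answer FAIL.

p(branch(d,branch(true,p(1,1),p(1,1)),true),branch(p(1,1),d,branch(true,p(1,1),p(1,1))))

Decompose p/2: T ≐ branch(d,V,true),  branch(p(1,1),d,branch(true,W,W)) ≐ branch(W,d,V).
Bind T := branch(d,V,true); no other remaining equation mentions T.
Decompose branch/3: p(1,1) ≐ W,  d ≐ d,  branch(true,W,W) ≐ V.
Bind W := p(1,1); substituting into the one remaining equation that mentions W gives: branch(true,p(1,1),p(1,1)) ≐ V.
Delete trivial equation d ≐ d.
Bind V := branch(true,p(1,1),p(1,1)). Substituting into the earlier binding gives T := branch(d,branch(true,p(1,1),p(1,1)),true).
Applying the MGU to either side gives p(branch(d,branch(true,p(1,1),p(1,1)),true),branch(p(1,1),d,branch(true,p(1,1),p(1,1)))).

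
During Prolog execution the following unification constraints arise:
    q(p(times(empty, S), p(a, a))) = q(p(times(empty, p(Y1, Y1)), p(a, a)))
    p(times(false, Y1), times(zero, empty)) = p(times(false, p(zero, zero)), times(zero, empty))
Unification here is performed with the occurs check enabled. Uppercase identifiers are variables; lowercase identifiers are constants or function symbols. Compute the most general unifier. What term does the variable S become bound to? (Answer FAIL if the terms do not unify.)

p(p(zero, zero), p(zero, zero))

Decompose q/1: p(times(empty, S), p(a, a)) = p(times(empty, p(Y1, Y1)), p(a, a)).
Decompose p/2: times(empty, S) = times(empty, p(Y1, Y1)),  p(a, a) = p(a, a).
Decompose times/2: empty = empty,  S = p(Y1, Y1).
Delete trivial equation empty = empty.
Bind S := p(Y1, Y1); no other remaining equation mentions S.
Delete trivial equation p(a, a) = p(a, a).
Decompose p/2: times(false, Y1) = times(false, p(zero, zero)),  times(zero, empty) = times(zero, empty).
Decompose times/2: false = false,  Y1 = p(zero, zero).
Delete trivial equation false = false.
Bind Y1 := p(zero, zero); no other remaining equation mentions Y1. Substituting into the earlier binding gives S := p(p(zero, zero), p(zero, zero)).
Delete trivial equation times(zero, empty) = times(zero, empty).
MGU = { S -> p(p(zero, zero), p(zero, zero)), Y1 -> p(zero, zero) }, so S -> p(p(zero, zero), p(zero, zero)).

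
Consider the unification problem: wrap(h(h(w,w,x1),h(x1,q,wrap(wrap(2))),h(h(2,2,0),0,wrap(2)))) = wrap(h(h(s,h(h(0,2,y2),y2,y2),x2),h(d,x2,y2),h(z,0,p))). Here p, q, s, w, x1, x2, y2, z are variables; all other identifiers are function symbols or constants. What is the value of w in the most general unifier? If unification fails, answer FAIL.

h(h(0,2,wrap(wrap(2))),wrap(wrap(2)),wrap(wrap(2)))

Decompose wrap/1: h(h(w,w,x1),h(x1,q,wrap(wrap(2))),h(h(2,2,0),0,wrap(2))) = h(h(s,h(h(0,2,y2),y2,y2),x2),h(d,x2,y2),h(z,0,p)).
Decompose h/3: h(w,w,x1) = h(s,h(h(0,2,y2),y2,y2),x2),  h(x1,q,wrap(wrap(2))) = h(d,x2,y2),  h(h(2,2,0),0,wrap(2)) = h(z,0,p).
Decompose h/3: w = s,  w = h(h(0,2,y2),y2,y2),  x1 = x2.
Bind w := s; substituting into the one remaining equation that mentions w gives: s = h(h(0,2,y2),y2,y2).
Bind s := h(h(0,2,y2),y2,y2); no other remaining equation mentions s. Substituting into the earlier binding gives w := h(h(0,2,y2),y2,y2).
Bind x1 := x2; substituting into the one remaining equation that mentions x1 gives: h(x2,q,wrap(wrap(2))) = h(d,x2,y2).
Decompose h/3: x2 = d,  q = x2,  wrap(wrap(2)) = y2.
Bind x2 := d; substituting into the one remaining equation that mentions x2 gives: q = d. Substituting into the earlier binding gives x1 := d.
Bind q := d; no other remaining equation mentions q.
Bind y2 := wrap(wrap(2)); no other remaining equation mentions y2. Substituting into the earlier bindings gives w := h(h(0,2,wrap(wrap(2))),wrap(wrap(2)),wrap(wrap(2))), s := h(h(0,2,wrap(wrap(2))),wrap(wrap(2)),wrap(wrap(2))).
Decompose h/3: h(2,2,0) = z,  0 = 0,  wrap(2) = p.
Bind z := h(2,2,0); no other remaining equation mentions z.
Delete trivial equation 0 = 0.
Bind p := wrap(2).
MGU = { w -> h(h(0,2,wrap(wrap(2))),wrap(wrap(2)),wrap(wrap(2))), s -> h(h(0,2,wrap(wrap(2))),wrap(wrap(2)),wrap(wrap(2))), x1 -> d, x2 -> d, q -> d, y2 -> wrap(wrap(2)), z -> h(2,2,0), p -> wrap(2) }, so w -> h(h(0,2,wrap(wrap(2))),wrap(wrap(2)),wrap(wrap(2))).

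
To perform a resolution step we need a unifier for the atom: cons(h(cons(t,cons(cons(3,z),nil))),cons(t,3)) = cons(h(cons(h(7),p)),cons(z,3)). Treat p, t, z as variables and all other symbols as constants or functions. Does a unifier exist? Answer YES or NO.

YES

Decompose cons/2: h(cons(t,cons(cons(3,z),nil))) = h(cons(h(7),p)),  cons(t,3) = cons(z,3).
Decompose h/1: cons(t,cons(cons(3,z),nil)) = cons(h(7),p).
Decompose cons/2: t = h(7),  cons(cons(3,z),nil) = p.
Bind t := h(7); substituting into the one remaining equation that mentions t gives: cons(h(7),3) = cons(z,3).
Bind p := cons(cons(3,z),nil); no other remaining equation mentions p.
Decompose cons/2: h(7) = z,  3 = 3.
Bind z := h(7); no other remaining equation mentions z. Substituting into the earlier binding gives p := cons(cons(3,h(7)),nil).
Delete trivial equation 3 = 3.
No equations remain and no clash or occurs-check failure arose, so a unifier exists.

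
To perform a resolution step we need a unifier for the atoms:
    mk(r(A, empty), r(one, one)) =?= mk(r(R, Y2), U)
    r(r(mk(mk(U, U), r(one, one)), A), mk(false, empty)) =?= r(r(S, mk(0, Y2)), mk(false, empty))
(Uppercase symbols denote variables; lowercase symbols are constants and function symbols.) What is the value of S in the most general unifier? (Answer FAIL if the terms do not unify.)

mk(mk(r(one, one), r(one, one)), r(one, one))

Decompose mk/2: r(A, empty) =?= r(R, Y2),  r(one, one) =?= U.
Decompose r/2: A =?= R,  empty =?= Y2.
Bind A := R; substituting into the one remaining equation that mentions A gives: r(r(mk(mk(U, U), r(one, one)), R), mk(false, empty)) =?= r(r(S, mk(0, Y2)), mk(false, empty)).
Bind Y2 := empty; substituting into the one remaining equation that mentions Y2 gives: r(r(mk(mk(U, U), r(one, one)), R), mk(false, empty)) =?= r(r(S, mk(0, empty)), mk(false, empty)).
Bind U := r(one, one); substituting into the remaining equation gives: r(r(mk(mk(r(one, one), r(one, one)), r(one, one)), R), mk(false, empty)) =?= r(r(S, mk(0, empty)), mk(false, empty)).
Decompose r/2: r(mk(mk(r(one, one), r(one, one)), r(one, one)), R) =?= r(S, mk(0, empty)),  mk(false, empty) =?= mk(false, empty).
Decompose r/2: mk(mk(r(one, one), r(one, one)), r(one, one)) =?= S,  R =?= mk(0, empty).
Bind S := mk(mk(r(one, one), r(one, one)), r(one, one)); no other remaining equation mentions S.
Bind R := mk(0, empty); no other remaining equation mentions R. Substituting into the earlier binding gives A := mk(0, empty).
Delete trivial equation mk(false, empty) =?= mk(false, empty).
MGU = { A -> mk(0, empty), Y2 -> empty, U -> r(one, one), S -> mk(mk(r(one, one), r(one, one)), r(one, one)), R -> mk(0, empty) }, so S -> mk(mk(r(one, one), r(one, one)), r(one, one)).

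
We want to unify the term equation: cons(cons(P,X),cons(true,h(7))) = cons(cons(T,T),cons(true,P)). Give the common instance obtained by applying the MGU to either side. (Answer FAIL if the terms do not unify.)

Decompose cons/2: cons(P,X) = cons(T,T),  cons(true,h(7)) = cons(true,P).
Decompose cons/2: P = T,  X = T.
Bind P := T; substituting into the one remaining equation that mentions P gives: cons(true,h(7)) = cons(true,T).
Bind X := T; no other remaining equation mentions X.
Decompose cons/2: true = true,  h(7) = T.
Delete trivial equation true = true.
Bind T := h(7). Substituting into the earlier bindings gives P := h(7), X := h(7).
Applying the MGU to either side gives cons(cons(h(7),h(7)),cons(true,h(7))).

cons(cons(h(7),h(7)),cons(true,h(7)))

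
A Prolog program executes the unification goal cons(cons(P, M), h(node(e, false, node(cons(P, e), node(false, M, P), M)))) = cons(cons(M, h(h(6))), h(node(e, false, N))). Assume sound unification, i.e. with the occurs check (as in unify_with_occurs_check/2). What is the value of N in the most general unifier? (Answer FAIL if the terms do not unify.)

node(cons(h(h(6)), e), node(false, h(h(6)), h(h(6))), h(h(6)))

Decompose cons/2: cons(P, M) = cons(M, h(h(6))),  h(node(e, false, node(cons(P, e), node(false, M, P), M))) = h(node(e, false, N)).
Decompose cons/2: P = M,  M = h(h(6)).
Bind P := M; substituting into the one remaining equation that mentions P gives: h(node(e, false, node(cons(M, e), node(false, M, M), M))) = h(node(e, false, N)).
Bind M := h(h(6)); substituting into the remaining equation gives: h(node(e, false, node(cons(h(h(6)), e), node(false, h(h(6)), h(h(6))), h(h(6))))) = h(node(e, false, N)). Substituting into the earlier binding gives P := h(h(6)).
Decompose h/1: node(e, false, node(cons(h(h(6)), e), node(false, h(h(6)), h(h(6))), h(h(6)))) = node(e, false, N).
Decompose node/3: e = e,  false = false,  node(cons(h(h(6)), e), node(false, h(h(6)), h(h(6))), h(h(6))) = N.
Delete trivial equation e = e.
Delete trivial equation false = false.
Bind N := node(cons(h(h(6)), e), node(false, h(h(6)), h(h(6))), h(h(6))).
MGU = { P ↦ h(h(6)), M ↦ h(h(6)), N ↦ node(cons(h(h(6)), e), node(false, h(h(6)), h(h(6))), h(h(6))) }, so N ↦ node(cons(h(h(6)), e), node(false, h(h(6)), h(h(6))), h(h(6))).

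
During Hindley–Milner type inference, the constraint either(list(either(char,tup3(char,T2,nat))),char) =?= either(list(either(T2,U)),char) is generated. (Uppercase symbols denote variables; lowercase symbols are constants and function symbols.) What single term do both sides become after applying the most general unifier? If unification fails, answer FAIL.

either(list(either(char,tup3(char,char,nat))),char)

Decompose either/2: list(either(char,tup3(char,T2,nat))) =?= list(either(T2,U)),  char =?= char.
Decompose list/1: either(char,tup3(char,T2,nat)) =?= either(T2,U).
Decompose either/2: char =?= T2,  tup3(char,T2,nat) =?= U.
Bind T2 := char; substituting into the one remaining equation that mentions T2 gives: tup3(char,char,nat) =?= U.
Bind U := tup3(char,char,nat); no other remaining equation mentions U.
Delete trivial equation char =?= char.
Applying the MGU to either side gives either(list(either(char,tup3(char,char,nat))),char).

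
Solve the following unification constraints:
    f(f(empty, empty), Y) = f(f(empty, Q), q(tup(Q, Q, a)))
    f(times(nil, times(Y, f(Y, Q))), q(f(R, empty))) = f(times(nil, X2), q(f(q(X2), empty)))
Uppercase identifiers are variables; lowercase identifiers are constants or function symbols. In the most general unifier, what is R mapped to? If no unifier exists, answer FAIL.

q(times(q(tup(empty, empty, a)), f(q(tup(empty, empty, a)), empty)))

Decompose f/2: f(empty, empty) = f(empty, Q),  Y = q(tup(Q, Q, a)).
Decompose f/2: empty = empty,  empty = Q.
Delete trivial equation empty = empty.
Bind Q := empty; substituting into the remaining equations gives: Y = q(tup(empty, empty, a)),  f(times(nil, times(Y, f(Y, empty))), q(f(R, empty))) = f(times(nil, X2), q(f(q(X2), empty))).
Bind Y := q(tup(empty, empty, a)); substituting into the remaining equation gives: f(times(nil, times(q(tup(empty, empty, a)), f(q(tup(empty, empty, a)), empty))), q(f(R, empty))) = f(times(nil, X2), q(f(q(X2), empty))).
Decompose f/2: times(nil, times(q(tup(empty, empty, a)), f(q(tup(empty, empty, a)), empty))) = times(nil, X2),  q(f(R, empty)) = q(f(q(X2), empty)).
Decompose times/2: nil = nil,  times(q(tup(empty, empty, a)), f(q(tup(empty, empty, a)), empty)) = X2.
Delete trivial equation nil = nil.
Bind X2 := times(q(tup(empty, empty, a)), f(q(tup(empty, empty, a)), empty)); substituting into the remaining equation gives: q(f(R, empty)) = q(f(q(times(q(tup(empty, empty, a)), f(q(tup(empty, empty, a)), empty))), empty)).
Decompose q/1: f(R, empty) = f(q(times(q(tup(empty, empty, a)), f(q(tup(empty, empty, a)), empty))), empty).
Decompose f/2: R = q(times(q(tup(empty, empty, a)), f(q(tup(empty, empty, a)), empty))),  empty = empty.
Bind R := q(times(q(tup(empty, empty, a)), f(q(tup(empty, empty, a)), empty))); no other remaining equation mentions R.
Delete trivial equation empty = empty.
MGU = { Q ↦ empty, Y ↦ q(tup(empty, empty, a)), X2 ↦ times(q(tup(empty, empty, a)), f(q(tup(empty, empty, a)), empty)), R ↦ q(times(q(tup(empty, empty, a)), f(q(tup(empty, empty, a)), empty))) }, so R ↦ q(times(q(tup(empty, empty, a)), f(q(tup(empty, empty, a)), empty))).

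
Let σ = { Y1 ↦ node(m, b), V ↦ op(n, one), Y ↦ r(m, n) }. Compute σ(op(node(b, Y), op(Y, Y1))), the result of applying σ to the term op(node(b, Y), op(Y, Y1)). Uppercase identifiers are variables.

Replace each occurrence of Y1 with node(m, b).
Replace each occurrence of Y with r(m, n).
Result: op(node(b, r(m, n)), op(r(m, n), node(m, b))).

op(node(b, r(m, n)), op(r(m, n), node(m, b)))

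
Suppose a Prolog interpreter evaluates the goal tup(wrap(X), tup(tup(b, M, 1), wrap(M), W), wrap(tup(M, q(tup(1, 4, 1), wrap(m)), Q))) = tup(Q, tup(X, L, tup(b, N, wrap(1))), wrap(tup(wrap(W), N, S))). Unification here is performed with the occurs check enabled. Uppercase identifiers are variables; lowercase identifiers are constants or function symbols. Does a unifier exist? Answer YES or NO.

Decompose tup/3: wrap(X) = Q,  tup(tup(b, M, 1), wrap(M), W) = tup(X, L, tup(b, N, wrap(1))),  wrap(tup(M, q(tup(1, 4, 1), wrap(m)), Q)) = wrap(tup(wrap(W), N, S)).
Bind Q := wrap(X); substituting into the one remaining equation that mentions Q gives: wrap(tup(M, q(tup(1, 4, 1), wrap(m)), wrap(X))) = wrap(tup(wrap(W), N, S)).
Decompose tup/3: tup(b, M, 1) = X,  wrap(M) = L,  W = tup(b, N, wrap(1)).
Bind X := tup(b, M, 1); substituting into the one remaining equation that mentions X gives: wrap(tup(M, q(tup(1, 4, 1), wrap(m)), wrap(tup(b, M, 1)))) = wrap(tup(wrap(W), N, S)). Substituting into the earlier binding gives Q := wrap(tup(b, M, 1)).
Bind L := wrap(M); no other remaining equation mentions L.
Bind W := tup(b, N, wrap(1)); substituting into the remaining equation gives: wrap(tup(M, q(tup(1, 4, 1), wrap(m)), wrap(tup(b, M, 1)))) = wrap(tup(wrap(tup(b, N, wrap(1))), N, S)).
Decompose wrap/1: tup(M, q(tup(1, 4, 1), wrap(m)), wrap(tup(b, M, 1))) = tup(wrap(tup(b, N, wrap(1))), N, S).
Decompose tup/3: M = wrap(tup(b, N, wrap(1))),  q(tup(1, 4, 1), wrap(m)) = N,  wrap(tup(b, M, 1)) = S.
Bind M := wrap(tup(b, N, wrap(1))); substituting into the one remaining equation that mentions M gives: wrap(tup(b, wrap(tup(b, N, wrap(1))), 1)) = S. Substituting into the earlier bindings gives Q := wrap(tup(b, wrap(tup(b, N, wrap(1))), 1)), X := tup(b, wrap(tup(b, N, wrap(1))), 1), L := wrap(wrap(tup(b, N, wrap(1)))).
Bind N := q(tup(1, 4, 1), wrap(m)); substituting into the remaining equation gives: wrap(tup(b, wrap(tup(b, q(tup(1, 4, 1), wrap(m)), wrap(1))), 1)) = S. Substituting into the earlier bindings gives Q := wrap(tup(b, wrap(tup(b, q(tup(1, 4, 1), wrap(m)), wrap(1))), 1)), X := tup(b, wrap(tup(b, q(tup(1, 4, 1), wrap(m)), wrap(1))), 1), L := wrap(wrap(tup(b, q(tup(1, 4, 1), wrap(m)), wrap(1)))), W := tup(b, q(tup(1, 4, 1), wrap(m)), wrap(1)), M := wrap(tup(b, q(tup(1, 4, 1), wrap(m)), wrap(1))).
Bind S := wrap(tup(b, wrap(tup(b, q(tup(1, 4, 1), wrap(m)), wrap(1))), 1)).
No equations remain and no clash or occurs-check failure arose, so a unifier exists.

YES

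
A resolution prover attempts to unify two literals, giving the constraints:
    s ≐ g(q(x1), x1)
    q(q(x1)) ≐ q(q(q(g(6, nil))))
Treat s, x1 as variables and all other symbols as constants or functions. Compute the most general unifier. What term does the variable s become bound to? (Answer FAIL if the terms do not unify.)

Bind s := g(q(x1), x1); no other remaining equation mentions s.
Decompose q/1: q(x1) ≐ q(q(g(6, nil))).
Decompose q/1: x1 ≐ q(g(6, nil)).
Bind x1 := q(g(6, nil)). Substituting into the earlier binding gives s := g(q(q(g(6, nil))), q(g(6, nil))).
MGU = { s -> g(q(q(g(6, nil))), q(g(6, nil))), x1 -> q(g(6, nil)) }, so s -> g(q(q(g(6, nil))), q(g(6, nil))).

g(q(q(g(6, nil))), q(g(6, nil)))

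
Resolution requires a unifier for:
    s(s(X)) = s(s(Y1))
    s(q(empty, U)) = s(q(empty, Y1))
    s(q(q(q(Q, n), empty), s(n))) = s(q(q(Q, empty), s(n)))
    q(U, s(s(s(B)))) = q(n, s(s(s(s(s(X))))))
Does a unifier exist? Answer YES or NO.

NO

Decompose s/1: s(X) = s(Y1).
Decompose s/1: X = Y1.
Bind X := Y1; substituting into the one remaining equation that mentions X gives: q(U, s(s(s(B)))) = q(n, s(s(s(s(s(Y1)))))).
Decompose s/1: q(empty, U) = q(empty, Y1).
Decompose q/2: empty = empty,  U = Y1.
Delete trivial equation empty = empty.
Bind U := Y1; substituting into the one remaining equation that mentions U gives: q(Y1, s(s(s(B)))) = q(n, s(s(s(s(s(Y1)))))).
Decompose s/1: q(q(q(Q, n), empty), s(n)) = q(q(Q, empty), s(n)).
Decompose q/2: q(q(Q, n), empty) = q(Q, empty),  s(n) = s(n).
Decompose q/2: q(Q, n) = Q,  empty = empty.
Occurs check fails: Q occurs in q(Q, n); the equation Q = q(Q, n) has no finite solution.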